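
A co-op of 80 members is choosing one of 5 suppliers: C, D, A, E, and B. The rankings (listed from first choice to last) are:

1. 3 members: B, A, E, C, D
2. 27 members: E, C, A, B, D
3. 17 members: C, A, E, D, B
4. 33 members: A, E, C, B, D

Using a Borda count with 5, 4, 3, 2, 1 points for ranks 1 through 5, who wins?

C: 3·2 + 27·4 + 17·5 + 33·3 = 298
D: 3·1 + 27·1 + 17·2 + 33·1 = 97
A: 3·4 + 27·3 + 17·4 + 33·5 = 326
E: 3·3 + 27·5 + 17·3 + 33·4 = 327
B: 3·5 + 27·2 + 17·1 + 33·2 = 152
E has the highest Borda score (327).

E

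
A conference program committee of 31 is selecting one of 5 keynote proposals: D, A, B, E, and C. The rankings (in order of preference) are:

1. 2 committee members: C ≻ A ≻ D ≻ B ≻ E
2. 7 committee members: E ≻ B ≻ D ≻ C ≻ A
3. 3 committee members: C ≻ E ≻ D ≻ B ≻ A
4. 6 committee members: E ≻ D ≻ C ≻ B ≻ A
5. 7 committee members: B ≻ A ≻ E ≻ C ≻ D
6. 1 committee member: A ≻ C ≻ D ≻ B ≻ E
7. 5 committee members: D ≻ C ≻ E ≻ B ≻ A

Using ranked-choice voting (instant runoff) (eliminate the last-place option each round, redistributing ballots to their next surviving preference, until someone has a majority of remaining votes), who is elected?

Round 1: D 5, A 1, B 7, E 13, C 5. Eliminate A.
Round 2: D 5, B 7, E 13, C 6. Eliminate D.
Round 3: B 7, E 13, C 11. Eliminate B.
Round 4: E 20, C 11. E has a majority.

E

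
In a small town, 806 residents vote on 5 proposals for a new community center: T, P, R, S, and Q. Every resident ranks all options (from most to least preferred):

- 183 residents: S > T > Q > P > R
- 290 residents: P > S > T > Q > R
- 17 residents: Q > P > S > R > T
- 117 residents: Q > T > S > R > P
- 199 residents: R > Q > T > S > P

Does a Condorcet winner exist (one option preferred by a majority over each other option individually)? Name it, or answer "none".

S vs T: 490–316 for S.
S vs P: 499–307 for S.
S vs R: 607–199 for S.
S vs Q: 473–333 for S.
S beats every other option head-to-head.

S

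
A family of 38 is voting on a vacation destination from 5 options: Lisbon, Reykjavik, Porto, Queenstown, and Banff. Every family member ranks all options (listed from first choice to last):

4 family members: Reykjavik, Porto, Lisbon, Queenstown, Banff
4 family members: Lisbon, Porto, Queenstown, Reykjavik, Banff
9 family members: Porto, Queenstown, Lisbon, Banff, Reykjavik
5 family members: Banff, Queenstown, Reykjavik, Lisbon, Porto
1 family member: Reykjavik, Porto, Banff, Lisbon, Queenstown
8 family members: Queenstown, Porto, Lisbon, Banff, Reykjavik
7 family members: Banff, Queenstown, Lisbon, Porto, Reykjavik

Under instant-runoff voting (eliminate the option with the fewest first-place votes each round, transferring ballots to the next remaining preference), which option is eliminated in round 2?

Reykjavik

Round 1: Lisbon 4, Reykjavik 5, Porto 9, Queenstown 8, Banff 12. Eliminate Lisbon.
Round 2: Reykjavik 5, Porto 13, Queenstown 8, Banff 12. Eliminate Reykjavik.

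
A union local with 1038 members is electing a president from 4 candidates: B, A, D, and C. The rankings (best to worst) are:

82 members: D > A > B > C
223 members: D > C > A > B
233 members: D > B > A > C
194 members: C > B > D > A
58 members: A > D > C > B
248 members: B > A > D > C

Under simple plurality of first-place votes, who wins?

D

First-place votes: B 248, A 58, D 538, C 194.
D has the most first-place votes.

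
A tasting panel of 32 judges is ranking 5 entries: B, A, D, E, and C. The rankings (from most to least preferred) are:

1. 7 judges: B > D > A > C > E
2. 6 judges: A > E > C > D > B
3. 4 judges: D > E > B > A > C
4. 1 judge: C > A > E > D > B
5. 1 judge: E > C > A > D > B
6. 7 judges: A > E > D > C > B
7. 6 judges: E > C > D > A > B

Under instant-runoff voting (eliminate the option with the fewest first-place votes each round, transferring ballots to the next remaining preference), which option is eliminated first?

Round 1: B 7, A 13, D 4, E 7, C 1. Eliminate C.

C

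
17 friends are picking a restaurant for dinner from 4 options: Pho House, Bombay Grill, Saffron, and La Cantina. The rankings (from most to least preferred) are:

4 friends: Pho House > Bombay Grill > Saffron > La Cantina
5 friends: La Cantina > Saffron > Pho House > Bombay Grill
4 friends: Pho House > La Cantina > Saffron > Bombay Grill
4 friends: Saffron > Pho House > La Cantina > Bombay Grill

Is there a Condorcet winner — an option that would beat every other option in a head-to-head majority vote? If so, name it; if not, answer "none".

Checking pairwise contests:
Saffron beats Pho House 9–8.
Pho House beats Bombay Grill 17–0.
La Cantina beats Saffron 9–8.
Pho House beats La Cantina 12–5.
Every option loses at least one head-to-head, so there is no Condorcet winner.

none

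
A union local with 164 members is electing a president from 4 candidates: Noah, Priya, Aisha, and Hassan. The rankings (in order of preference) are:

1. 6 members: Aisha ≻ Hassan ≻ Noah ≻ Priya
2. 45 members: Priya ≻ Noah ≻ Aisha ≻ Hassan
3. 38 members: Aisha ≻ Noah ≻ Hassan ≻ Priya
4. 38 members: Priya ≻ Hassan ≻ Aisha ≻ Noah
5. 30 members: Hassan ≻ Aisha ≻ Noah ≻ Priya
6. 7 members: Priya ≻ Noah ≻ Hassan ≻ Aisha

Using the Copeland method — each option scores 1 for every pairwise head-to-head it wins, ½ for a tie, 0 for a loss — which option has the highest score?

Priya

Noah: beats Hassan; loses to Priya and Aisha → score 1.
Priya: beats Noah, Aisha, and Hassan → score 3.
Aisha: beats Noah and Hassan; loses to Priya → score 2.
Hassan: loses to Noah, Priya, and Aisha → score 0.
Priya has the best pairwise record.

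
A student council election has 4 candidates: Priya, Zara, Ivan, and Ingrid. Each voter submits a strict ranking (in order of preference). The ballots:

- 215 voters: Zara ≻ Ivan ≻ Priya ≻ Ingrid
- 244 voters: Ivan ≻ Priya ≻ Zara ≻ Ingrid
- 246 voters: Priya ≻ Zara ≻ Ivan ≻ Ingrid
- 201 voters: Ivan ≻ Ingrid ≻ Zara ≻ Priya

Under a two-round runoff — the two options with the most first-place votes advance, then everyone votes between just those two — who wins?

Round 1 first-place votes: Priya 246, Zara 215, Ivan 445, Ingrid 0.
Ivan and Priya advance.
Runoff: Ivan is preferred to Priya by 660 voters; Priya by 246.
Ivan wins the runoff.

Ivan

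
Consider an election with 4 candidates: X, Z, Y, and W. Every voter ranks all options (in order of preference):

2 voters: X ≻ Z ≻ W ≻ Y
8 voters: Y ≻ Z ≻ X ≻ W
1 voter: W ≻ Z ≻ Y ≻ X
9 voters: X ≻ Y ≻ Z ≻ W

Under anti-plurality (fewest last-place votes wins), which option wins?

Last-place votes: X 1, Z 0, Y 2, W 17.
Z is ranked last by the fewest voters, so Z wins.

Z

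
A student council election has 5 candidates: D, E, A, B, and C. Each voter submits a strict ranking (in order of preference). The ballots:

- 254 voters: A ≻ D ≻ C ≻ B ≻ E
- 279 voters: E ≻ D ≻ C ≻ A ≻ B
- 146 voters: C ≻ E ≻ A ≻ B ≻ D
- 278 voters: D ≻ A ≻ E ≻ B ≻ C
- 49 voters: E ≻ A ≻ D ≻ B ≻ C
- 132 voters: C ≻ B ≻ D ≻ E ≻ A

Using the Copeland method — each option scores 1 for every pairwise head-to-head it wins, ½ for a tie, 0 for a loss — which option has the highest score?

D

D: beats E, A, B, and C → score 4.
E: beats A, B, and C; loses to D → score 3.
A: beats B and C; loses to D and E → score 2.
B: loses to D, E, A, and C → score 0.
C: beats B; loses to D, E, and A → score 1.
D has the best pairwise record.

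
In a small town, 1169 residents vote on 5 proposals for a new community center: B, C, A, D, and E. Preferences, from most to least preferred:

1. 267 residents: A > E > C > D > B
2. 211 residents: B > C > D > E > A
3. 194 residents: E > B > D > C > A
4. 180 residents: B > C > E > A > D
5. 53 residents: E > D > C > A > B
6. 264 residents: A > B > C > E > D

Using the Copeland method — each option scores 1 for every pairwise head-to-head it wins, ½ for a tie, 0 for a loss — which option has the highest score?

B

B: beats C, A, D, and E → score 4.
C: beats A, D, and E; loses to B → score 3.
A: beats D; loses to B, C, and E → score 1.
D: loses to B, C, A, and E → score 0.
E: beats A and D; loses to B and C → score 2.
B has the best pairwise record.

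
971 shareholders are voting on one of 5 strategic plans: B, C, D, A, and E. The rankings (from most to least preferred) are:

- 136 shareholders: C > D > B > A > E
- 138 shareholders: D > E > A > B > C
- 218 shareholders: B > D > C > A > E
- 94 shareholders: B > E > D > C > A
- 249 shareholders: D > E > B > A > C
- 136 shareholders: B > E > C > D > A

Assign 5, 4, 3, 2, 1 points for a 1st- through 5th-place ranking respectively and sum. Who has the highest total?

D

B: 136·3 + 138·2 + 218·5 + 94·5 + 249·3 + 136·5 = 3671
C: 136·5 + 138·1 + 218·3 + 94·2 + 249·1 + 136·3 = 2317
D: 136·4 + 138·5 + 218·4 + 94·3 + 249·5 + 136·2 = 3905
A: 136·2 + 138·3 + 218·2 + 94·1 + 249·2 + 136·1 = 1850
E: 136·1 + 138·4 + 218·1 + 94·4 + 249·4 + 136·4 = 2822
D has the highest Borda score (3905).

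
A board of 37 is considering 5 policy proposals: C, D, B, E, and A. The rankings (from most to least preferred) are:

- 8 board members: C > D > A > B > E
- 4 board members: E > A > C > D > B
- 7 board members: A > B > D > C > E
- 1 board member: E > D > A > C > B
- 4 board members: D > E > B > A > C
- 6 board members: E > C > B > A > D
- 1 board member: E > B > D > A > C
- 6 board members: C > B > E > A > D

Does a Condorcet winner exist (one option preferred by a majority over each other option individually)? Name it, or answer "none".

C

C vs D: 24–13 for C.
C vs B: 25–12 for C.
C vs E: 21–16 for C.
C vs A: 20–17 for C.
C beats every other option head-to-head.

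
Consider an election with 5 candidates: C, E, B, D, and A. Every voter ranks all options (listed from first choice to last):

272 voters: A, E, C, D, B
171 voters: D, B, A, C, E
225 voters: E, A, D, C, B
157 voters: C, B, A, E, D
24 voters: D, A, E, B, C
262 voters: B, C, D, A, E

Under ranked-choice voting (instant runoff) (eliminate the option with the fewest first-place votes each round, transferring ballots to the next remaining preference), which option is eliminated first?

C

Round 1: C 157, E 225, B 262, D 195, A 272. Eliminate C.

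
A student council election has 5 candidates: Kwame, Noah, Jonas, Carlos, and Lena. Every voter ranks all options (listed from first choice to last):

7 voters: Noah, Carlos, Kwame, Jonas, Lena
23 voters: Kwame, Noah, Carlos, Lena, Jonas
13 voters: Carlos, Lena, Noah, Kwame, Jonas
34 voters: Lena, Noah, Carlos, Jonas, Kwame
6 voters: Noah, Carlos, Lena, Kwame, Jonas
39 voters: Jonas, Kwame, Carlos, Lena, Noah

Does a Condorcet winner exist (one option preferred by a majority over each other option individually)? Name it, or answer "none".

none

Checking pairwise contests:
Jonas beats Kwame 73–49.
Kwame beats Noah 62–60.
Noah beats Jonas 83–39.
Kwame beats Carlos 62–60.
Kwame beats Lena 69–53.
Every option loses at least one head-to-head, so there is no Condorcet winner.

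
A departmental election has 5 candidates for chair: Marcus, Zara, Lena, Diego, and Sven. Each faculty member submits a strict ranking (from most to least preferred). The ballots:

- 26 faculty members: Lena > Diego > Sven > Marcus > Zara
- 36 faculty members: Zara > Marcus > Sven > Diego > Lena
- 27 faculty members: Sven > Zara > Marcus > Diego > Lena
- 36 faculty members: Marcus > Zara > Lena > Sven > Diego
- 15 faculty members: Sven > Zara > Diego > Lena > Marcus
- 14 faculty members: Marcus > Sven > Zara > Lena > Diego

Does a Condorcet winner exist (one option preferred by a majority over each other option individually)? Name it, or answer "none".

none

Checking pairwise contests:
Zara beats Marcus 78–76.
Sven beats Zara 82–72.
Marcus beats Lena 113–41.
Marcus beats Diego 113–41.
Marcus beats Sven 86–68.
Every option loses at least one head-to-head, so there is no Condorcet winner.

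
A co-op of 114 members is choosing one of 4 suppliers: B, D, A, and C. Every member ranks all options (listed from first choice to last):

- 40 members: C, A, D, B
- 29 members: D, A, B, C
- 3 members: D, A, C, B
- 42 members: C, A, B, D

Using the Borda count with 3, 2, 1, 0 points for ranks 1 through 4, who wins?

C

B: 40·0 + 29·1 + 3·0 + 42·1 = 71
D: 40·1 + 29·3 + 3·3 + 42·0 = 136
A: 40·2 + 29·2 + 3·2 + 42·2 = 228
C: 40·3 + 29·0 + 3·1 + 42·3 = 249
C has the highest Borda score (249).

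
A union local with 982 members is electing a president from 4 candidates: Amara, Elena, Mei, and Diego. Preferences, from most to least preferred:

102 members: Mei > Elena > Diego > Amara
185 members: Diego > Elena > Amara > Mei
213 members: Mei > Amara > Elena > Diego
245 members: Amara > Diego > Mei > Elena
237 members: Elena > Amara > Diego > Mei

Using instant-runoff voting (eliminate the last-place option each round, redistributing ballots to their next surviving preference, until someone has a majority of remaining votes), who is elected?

Mei

Round 1: Amara 245, Elena 237, Mei 315, Diego 185. Eliminate Diego.
Round 2: Amara 245, Elena 422, Mei 315. Eliminate Amara.
Round 3: Elena 422, Mei 560. Mei has a majority.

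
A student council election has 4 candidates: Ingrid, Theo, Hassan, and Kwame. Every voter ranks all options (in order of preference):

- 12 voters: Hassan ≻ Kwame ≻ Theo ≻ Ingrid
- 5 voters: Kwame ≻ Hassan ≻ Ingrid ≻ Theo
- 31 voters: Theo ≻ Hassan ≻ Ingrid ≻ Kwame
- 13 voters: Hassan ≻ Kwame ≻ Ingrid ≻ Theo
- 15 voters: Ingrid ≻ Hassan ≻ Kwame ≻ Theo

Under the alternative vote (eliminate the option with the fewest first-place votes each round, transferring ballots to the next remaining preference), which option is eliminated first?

Round 1: Ingrid 15, Theo 31, Hassan 25, Kwame 5. Eliminate Kwame.

Kwame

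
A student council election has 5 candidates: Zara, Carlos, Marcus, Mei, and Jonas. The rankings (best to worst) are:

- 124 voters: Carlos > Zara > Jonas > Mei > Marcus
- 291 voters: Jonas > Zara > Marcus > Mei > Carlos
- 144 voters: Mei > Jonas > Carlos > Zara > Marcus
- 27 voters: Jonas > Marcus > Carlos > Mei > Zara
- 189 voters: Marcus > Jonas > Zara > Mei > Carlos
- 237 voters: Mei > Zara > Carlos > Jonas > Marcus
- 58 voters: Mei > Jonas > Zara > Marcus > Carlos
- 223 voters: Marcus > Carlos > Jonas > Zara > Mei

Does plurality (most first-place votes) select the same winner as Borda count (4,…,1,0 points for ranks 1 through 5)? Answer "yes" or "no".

Plurality — first-place votes: Zara 0, Carlos 124, Marcus 412, Mei 439, Jonas 318. Winner: Mei.
Borda — scores: Zara 2817, Carlos 1981, Marcus 2369, Mei 2387, Jonas 3376. Winner: Jonas.
The two methods disagree.

no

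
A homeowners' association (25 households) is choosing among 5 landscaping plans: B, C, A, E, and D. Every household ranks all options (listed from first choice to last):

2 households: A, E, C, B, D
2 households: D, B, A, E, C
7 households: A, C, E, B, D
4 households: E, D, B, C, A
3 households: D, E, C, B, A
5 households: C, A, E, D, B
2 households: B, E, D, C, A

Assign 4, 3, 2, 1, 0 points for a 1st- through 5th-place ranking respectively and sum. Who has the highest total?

B: 2·1 + 2·3 + 7·1 + 4·2 + 3·1 + 5·0 + 2·4 = 34
C: 2·2 + 2·0 + 7·3 + 4·1 + 3·2 + 5·4 + 2·1 = 57
A: 2·4 + 2·2 + 7·4 + 4·0 + 3·0 + 5·3 + 2·0 = 55
E: 2·3 + 2·1 + 7·2 + 4·4 + 3·3 + 5·2 + 2·3 = 63
D: 2·0 + 2·4 + 7·0 + 4·3 + 3·4 + 5·1 + 2·2 = 41
E has the highest Borda score (63).

E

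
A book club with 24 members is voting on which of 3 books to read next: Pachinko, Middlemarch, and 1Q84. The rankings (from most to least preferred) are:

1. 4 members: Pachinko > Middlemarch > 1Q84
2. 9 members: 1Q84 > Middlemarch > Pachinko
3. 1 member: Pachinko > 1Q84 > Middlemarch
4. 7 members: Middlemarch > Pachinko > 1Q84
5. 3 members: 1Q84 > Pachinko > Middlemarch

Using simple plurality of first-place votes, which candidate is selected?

1Q84

First-place votes: Pachinko 5, Middlemarch 7, 1Q84 12.
1Q84 has the most first-place votes.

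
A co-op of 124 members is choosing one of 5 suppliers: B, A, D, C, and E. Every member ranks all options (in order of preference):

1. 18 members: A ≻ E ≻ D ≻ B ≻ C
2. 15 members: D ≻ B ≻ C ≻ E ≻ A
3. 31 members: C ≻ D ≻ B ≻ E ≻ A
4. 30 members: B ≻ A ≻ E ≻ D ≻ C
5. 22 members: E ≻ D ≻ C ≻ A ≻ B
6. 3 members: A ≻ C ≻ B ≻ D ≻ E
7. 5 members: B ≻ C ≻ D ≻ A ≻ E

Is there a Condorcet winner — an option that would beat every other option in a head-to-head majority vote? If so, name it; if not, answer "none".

none

Checking pairwise contests:
D beats B 86–38.
B beats A 81–43.
E beats D 70–54.
B beats C 68–56.
B beats E 84–40.
Every option loses at least one head-to-head, so there is no Condorcet winner.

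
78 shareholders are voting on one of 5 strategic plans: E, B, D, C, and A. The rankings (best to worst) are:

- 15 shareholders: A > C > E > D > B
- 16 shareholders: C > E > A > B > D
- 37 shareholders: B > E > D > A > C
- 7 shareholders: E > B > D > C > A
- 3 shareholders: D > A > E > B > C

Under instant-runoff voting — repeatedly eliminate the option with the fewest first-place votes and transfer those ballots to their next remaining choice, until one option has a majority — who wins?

B

Round 1: E 7, B 37, D 3, C 16, A 15. Eliminate D.
Round 2: E 7, B 37, C 16, A 18. Eliminate E.
Round 3: B 44, C 16, A 18. B has a majority.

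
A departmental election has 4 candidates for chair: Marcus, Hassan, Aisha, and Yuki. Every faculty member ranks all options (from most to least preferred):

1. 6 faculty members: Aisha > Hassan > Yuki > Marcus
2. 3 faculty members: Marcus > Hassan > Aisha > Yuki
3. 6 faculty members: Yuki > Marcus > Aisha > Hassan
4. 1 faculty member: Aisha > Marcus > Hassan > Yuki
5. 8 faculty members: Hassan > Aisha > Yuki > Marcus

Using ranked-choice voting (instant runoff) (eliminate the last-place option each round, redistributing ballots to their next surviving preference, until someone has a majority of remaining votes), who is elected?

Round 1: Marcus 3, Hassan 8, Aisha 7, Yuki 6. Eliminate Marcus.
Round 2: Hassan 11, Aisha 7, Yuki 6. Eliminate Yuki.
Round 3: Hassan 11, Aisha 13. Aisha has a majority.

Aisha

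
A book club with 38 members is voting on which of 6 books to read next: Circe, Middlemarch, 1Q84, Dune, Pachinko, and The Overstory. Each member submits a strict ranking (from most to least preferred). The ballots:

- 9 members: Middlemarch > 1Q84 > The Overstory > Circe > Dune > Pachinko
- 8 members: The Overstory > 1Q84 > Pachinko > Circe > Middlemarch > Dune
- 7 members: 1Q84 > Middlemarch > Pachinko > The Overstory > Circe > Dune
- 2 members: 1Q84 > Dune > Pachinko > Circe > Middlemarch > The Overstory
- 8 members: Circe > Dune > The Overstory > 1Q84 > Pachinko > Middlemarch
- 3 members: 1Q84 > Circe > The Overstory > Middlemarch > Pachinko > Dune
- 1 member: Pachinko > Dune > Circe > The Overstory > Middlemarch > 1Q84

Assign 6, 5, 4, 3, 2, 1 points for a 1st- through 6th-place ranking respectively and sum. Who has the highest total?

Circe: 9·3 + 8·3 + 7·2 + 2·3 + 8·6 + 3·5 + 1·4 = 138
Middlemarch: 9·6 + 8·2 + 7·5 + 2·2 + 8·1 + 3·3 + 1·2 = 128
1Q84: 9·5 + 8·5 + 7·6 + 2·6 + 8·3 + 3·6 + 1·1 = 182
Dune: 9·2 + 8·1 + 7·1 + 2·5 + 8·5 + 3·1 + 1·5 = 91
Pachinko: 9·1 + 8·4 + 7·4 + 2·4 + 8·2 + 3·2 + 1·6 = 105
The Overstory: 9·4 + 8·6 + 7·3 + 2·1 + 8·4 + 3·4 + 1·3 = 154
1Q84 has the highest Borda score (182).

1Q84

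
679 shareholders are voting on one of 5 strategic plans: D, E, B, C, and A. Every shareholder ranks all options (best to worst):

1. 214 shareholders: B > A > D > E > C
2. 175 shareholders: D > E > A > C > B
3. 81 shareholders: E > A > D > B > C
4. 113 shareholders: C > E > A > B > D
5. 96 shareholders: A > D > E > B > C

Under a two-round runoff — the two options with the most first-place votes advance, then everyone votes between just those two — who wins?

Round 1 first-place votes: D 175, E 81, B 214, C 113, A 96.
B and D advance.
Runoff: B is preferred to D by 327 voters; D by 352.
D wins the runoff.

D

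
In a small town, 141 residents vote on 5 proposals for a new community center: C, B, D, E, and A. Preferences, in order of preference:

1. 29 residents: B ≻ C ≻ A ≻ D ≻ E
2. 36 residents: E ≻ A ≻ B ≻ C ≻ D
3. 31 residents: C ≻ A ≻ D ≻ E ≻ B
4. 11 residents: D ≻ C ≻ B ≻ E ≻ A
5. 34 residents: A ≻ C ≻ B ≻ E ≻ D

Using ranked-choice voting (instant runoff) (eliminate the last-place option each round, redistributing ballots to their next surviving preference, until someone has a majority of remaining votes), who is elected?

Round 1: C 31, B 29, D 11, E 36, A 34. Eliminate D.
Round 2: C 42, B 29, E 36, A 34. Eliminate B.
Round 3: C 71, E 36, A 34. C has a majority.

C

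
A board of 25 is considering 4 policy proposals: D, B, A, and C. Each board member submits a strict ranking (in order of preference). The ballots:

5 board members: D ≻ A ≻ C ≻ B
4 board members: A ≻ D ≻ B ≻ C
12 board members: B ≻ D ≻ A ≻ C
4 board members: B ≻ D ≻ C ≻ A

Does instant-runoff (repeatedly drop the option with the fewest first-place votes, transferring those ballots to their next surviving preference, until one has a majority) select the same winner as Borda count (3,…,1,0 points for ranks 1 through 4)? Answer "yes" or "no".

Instant-runoff — R1 D 5, B 16, A 4, C 0 (B winner). Winner: B.
Borda — scores: D 55, B 52, A 34, C 9. Winner: D.
The two methods disagree.

no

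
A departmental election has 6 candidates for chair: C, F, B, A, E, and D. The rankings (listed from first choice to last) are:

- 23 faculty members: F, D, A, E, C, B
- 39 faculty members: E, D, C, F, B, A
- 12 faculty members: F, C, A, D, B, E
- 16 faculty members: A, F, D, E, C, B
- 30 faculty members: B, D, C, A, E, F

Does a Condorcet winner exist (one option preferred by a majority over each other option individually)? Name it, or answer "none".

D vs C: 108–12 for D.
D vs F: 69–51 for D.
D vs B: 90–30 for D.
D vs A: 92–28 for D.
D vs E: 81–39 for D.
D beats every other option head-to-head.

D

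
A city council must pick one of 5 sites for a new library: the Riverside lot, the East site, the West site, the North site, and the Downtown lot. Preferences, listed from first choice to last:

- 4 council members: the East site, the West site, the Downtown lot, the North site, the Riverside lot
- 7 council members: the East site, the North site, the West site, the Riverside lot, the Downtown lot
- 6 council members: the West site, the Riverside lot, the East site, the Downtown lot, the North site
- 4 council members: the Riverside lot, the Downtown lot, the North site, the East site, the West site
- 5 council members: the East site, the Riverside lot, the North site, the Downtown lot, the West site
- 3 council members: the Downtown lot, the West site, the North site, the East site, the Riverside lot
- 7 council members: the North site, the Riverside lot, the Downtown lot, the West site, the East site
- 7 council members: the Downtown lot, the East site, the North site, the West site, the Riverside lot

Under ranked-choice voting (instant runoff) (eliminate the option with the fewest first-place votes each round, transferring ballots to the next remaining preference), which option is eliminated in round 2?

Round 1: the Riverside lot 4, the East site 16, the West site 6, the North site 7, the Downtown lot 10. Eliminate the Riverside lot.
Round 2: the East site 16, the West site 6, the North site 7, the Downtown lot 14. Eliminate the West site.

the West site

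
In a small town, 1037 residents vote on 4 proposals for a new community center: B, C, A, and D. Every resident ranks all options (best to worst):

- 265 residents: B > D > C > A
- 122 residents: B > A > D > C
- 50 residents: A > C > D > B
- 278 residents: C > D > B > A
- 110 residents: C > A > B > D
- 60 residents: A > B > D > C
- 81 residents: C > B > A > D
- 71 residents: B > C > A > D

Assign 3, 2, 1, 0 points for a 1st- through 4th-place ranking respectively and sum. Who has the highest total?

B

B: 265·3 + 122·3 + 50·0 + 278·1 + 110·1 + 60·2 + 81·2 + 71·3 = 2044
C: 265·1 + 122·0 + 50·2 + 278·3 + 110·3 + 60·0 + 81·3 + 71·2 = 1914
A: 265·0 + 122·2 + 50·3 + 278·0 + 110·2 + 60·3 + 81·1 + 71·1 = 946
D: 265·2 + 122·1 + 50·1 + 278·2 + 110·0 + 60·1 + 81·0 + 71·0 = 1318
B has the highest Borda score (2044).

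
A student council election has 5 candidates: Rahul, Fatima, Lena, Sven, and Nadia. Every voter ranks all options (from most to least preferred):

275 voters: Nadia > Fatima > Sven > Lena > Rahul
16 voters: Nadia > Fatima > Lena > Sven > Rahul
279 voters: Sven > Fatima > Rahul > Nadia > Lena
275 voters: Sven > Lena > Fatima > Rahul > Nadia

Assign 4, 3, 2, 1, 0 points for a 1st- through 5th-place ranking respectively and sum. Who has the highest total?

Sven

Rahul: 275·0 + 16·0 + 279·2 + 275·1 = 833
Fatima: 275·3 + 16·3 + 279·3 + 275·2 = 2260
Lena: 275·1 + 16·2 + 279·0 + 275·3 = 1132
Sven: 275·2 + 16·1 + 279·4 + 275·4 = 2782
Nadia: 275·4 + 16·4 + 279·1 + 275·0 = 1443
Sven has the highest Borda score (2782).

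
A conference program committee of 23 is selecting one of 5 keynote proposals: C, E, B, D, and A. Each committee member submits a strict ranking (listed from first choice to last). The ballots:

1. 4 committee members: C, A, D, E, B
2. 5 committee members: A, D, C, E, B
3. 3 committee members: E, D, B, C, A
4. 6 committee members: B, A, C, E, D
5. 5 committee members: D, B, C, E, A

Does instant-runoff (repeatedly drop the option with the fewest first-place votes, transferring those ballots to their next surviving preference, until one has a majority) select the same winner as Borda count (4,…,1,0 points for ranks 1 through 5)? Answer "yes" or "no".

no

Instant-runoff — R1 C 4, E 3, B 6, D 5, A 5 (E out); R2 C 4, B 6, D 8, A 5 (C out); R3 B 6, D 8, A 9 (B out); R4 D 8, A 15 (A winner). Winner: A.
Borda — scores: C 51, E 32, B 45, D 52, A 50. Winner: D.
The two methods disagree.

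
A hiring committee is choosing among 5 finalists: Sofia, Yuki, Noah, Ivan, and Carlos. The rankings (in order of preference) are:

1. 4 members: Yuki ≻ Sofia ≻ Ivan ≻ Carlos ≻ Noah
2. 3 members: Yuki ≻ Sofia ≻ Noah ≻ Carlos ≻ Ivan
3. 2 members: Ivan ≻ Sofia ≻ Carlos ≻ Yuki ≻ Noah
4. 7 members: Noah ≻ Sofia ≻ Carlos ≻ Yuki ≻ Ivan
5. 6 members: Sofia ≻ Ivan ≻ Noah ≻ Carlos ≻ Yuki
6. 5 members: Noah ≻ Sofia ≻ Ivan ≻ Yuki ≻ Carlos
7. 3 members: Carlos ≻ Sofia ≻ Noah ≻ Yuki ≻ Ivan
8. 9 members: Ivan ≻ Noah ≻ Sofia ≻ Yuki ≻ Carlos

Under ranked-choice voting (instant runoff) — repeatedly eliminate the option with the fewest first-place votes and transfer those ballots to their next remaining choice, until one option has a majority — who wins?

Noah

Round 1: Sofia 6, Yuki 7, Noah 12, Ivan 11, Carlos 3. Eliminate Carlos.
Round 2: Sofia 9, Yuki 7, Noah 12, Ivan 11. Eliminate Yuki.
Round 3: Sofia 16, Noah 12, Ivan 11. Eliminate Ivan.
Round 4: Sofia 18, Noah 21. Noah has a majority.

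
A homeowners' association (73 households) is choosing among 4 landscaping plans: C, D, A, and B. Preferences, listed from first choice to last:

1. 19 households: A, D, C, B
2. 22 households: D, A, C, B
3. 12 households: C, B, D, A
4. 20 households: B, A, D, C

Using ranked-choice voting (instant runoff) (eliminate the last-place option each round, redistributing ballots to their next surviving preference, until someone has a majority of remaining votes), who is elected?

D

Round 1: C 12, D 22, A 19, B 20. Eliminate C.
Round 2: D 22, A 19, B 32. Eliminate A.
Round 3: D 41, B 32. D has a majority.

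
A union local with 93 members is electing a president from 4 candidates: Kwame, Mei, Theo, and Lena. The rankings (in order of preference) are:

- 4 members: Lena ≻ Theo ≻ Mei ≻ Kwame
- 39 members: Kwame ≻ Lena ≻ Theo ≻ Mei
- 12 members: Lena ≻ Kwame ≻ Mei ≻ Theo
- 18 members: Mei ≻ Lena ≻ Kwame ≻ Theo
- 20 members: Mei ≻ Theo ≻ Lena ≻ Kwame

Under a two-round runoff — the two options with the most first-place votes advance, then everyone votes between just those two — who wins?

Kwame

Round 1 first-place votes: Kwame 39, Mei 38, Theo 0, Lena 16.
Kwame and Mei advance.
Runoff: Kwame is preferred to Mei by 51 voters; Mei by 42.
Kwame wins the runoff.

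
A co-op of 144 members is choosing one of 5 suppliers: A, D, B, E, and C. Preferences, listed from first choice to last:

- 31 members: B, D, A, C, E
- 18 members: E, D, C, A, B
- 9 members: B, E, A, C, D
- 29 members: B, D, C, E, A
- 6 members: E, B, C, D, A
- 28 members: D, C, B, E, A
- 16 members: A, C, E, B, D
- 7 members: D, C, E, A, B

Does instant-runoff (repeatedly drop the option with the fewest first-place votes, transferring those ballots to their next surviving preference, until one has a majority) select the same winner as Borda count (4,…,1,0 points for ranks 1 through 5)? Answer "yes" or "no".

Instant-runoff — R1 A 16, D 35, B 69, E 24, C 0 (C out); R2 A 16, D 35, B 69, E 24 (A out); R3 D 35, B 69, E 40 (D out); R4 B 97, E 47 (B winner). Winner: B.
Borda — scores: A 169, D 380, B 366, E 226, C 299. Winner: D.
The two methods disagree.

no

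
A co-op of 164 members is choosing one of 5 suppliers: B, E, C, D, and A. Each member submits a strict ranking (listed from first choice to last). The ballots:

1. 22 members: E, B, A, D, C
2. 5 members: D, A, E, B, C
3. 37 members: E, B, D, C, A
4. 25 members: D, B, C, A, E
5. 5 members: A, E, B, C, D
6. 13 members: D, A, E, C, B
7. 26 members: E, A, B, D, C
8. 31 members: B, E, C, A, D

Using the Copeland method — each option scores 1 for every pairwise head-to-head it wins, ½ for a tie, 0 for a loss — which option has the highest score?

B: beats C, D, and A; loses to E → score 3.
E: beats B, C, D, and A → score 4.
C: beats A; loses to B, E, and D → score 1.
D: beats C; loses to B, E, and A → score 1.
A: beats D; loses to B, E, and C → score 1.
E has the best pairwise record.

E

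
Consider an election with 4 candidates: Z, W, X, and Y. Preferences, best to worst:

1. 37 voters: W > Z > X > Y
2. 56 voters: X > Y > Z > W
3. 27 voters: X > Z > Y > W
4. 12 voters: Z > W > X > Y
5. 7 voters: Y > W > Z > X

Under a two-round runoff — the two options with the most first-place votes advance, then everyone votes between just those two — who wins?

Round 1 first-place votes: Z 12, W 37, X 83, Y 7.
X and W advance.
Runoff: X is preferred to W by 83 voters; W by 56.
X wins the runoff.

X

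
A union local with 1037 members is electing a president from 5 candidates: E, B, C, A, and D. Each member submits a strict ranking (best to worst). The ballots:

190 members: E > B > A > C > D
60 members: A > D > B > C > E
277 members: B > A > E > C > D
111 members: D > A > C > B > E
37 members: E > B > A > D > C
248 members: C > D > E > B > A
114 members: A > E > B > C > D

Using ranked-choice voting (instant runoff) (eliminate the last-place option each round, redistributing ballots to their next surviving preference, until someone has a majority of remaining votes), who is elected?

Round 1: E 227, B 277, C 248, A 174, D 111. Eliminate D.
Round 2: E 227, B 277, C 248, A 285. Eliminate E.
Round 3: B 504, C 248, A 285. Eliminate C.
Round 4: B 752, A 285. B has a majority.

B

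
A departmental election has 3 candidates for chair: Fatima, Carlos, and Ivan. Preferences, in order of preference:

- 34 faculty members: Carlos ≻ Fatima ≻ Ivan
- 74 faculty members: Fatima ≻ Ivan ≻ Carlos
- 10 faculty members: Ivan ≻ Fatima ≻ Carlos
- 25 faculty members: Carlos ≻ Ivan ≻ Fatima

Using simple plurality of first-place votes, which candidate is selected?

First-place votes: Fatima 74, Carlos 59, Ivan 10.
Fatima has the most first-place votes.

Fatima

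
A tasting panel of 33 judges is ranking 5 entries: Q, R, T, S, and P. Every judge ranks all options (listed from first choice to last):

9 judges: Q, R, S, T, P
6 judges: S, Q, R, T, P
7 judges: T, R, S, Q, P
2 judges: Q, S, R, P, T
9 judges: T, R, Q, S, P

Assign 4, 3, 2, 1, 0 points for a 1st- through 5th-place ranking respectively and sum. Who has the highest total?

R

Q: 9·4 + 6·3 + 7·1 + 2·4 + 9·2 = 87
R: 9·3 + 6·2 + 7·3 + 2·2 + 9·3 = 91
T: 9·1 + 6·1 + 7·4 + 2·0 + 9·4 = 79
S: 9·2 + 6·4 + 7·2 + 2·3 + 9·1 = 71
P: 9·0 + 6·0 + 7·0 + 2·1 + 9·0 = 2
R has the highest Borda score (91).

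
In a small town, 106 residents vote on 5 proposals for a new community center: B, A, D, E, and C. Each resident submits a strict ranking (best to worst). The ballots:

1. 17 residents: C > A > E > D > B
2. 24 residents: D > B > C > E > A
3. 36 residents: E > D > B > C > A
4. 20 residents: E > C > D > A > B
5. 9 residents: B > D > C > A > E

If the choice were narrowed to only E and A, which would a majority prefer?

Voters preferring E to A: 80; preferring A to E: 26.
E wins the head-to-head.

E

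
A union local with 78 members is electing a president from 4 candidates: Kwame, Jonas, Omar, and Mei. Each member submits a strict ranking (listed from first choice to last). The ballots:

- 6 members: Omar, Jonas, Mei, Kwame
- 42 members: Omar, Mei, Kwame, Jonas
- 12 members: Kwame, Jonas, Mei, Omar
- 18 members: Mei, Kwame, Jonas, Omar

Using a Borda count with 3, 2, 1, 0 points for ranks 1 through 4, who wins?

Mei

Kwame: 6·0 + 42·1 + 12·3 + 18·2 = 114
Jonas: 6·2 + 42·0 + 12·2 + 18·1 = 54
Omar: 6·3 + 42·3 + 12·0 + 18·0 = 144
Mei: 6·1 + 42·2 + 12·1 + 18·3 = 156
Mei has the highest Borda score (156).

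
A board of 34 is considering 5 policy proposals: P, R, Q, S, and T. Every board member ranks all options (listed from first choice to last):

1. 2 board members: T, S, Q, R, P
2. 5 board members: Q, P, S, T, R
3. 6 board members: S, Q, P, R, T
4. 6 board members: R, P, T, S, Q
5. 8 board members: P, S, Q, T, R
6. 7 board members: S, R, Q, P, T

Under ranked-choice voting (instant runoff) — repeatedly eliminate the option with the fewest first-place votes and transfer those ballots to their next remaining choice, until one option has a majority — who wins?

P

Round 1: P 8, R 6, Q 5, S 13, T 2. Eliminate T.
Round 2: P 8, R 6, Q 5, S 15. Eliminate Q.
Round 3: P 13, R 6, S 15. Eliminate R.
Round 4: P 19, S 15. P has a majority.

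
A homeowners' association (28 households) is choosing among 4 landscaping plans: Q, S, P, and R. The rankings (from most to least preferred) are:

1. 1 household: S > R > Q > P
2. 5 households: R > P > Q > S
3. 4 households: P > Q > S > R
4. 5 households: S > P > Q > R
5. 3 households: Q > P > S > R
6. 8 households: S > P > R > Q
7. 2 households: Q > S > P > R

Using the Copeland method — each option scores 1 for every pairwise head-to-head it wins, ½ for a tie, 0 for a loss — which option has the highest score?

Q: ties S and R; loses to P → score 1.
S: beats P and R; ties Q → score 2.5.
P: beats Q and R; loses to S → score 2.
R: ties Q; loses to S and P → score 0.5.
S has the best pairwise record.

S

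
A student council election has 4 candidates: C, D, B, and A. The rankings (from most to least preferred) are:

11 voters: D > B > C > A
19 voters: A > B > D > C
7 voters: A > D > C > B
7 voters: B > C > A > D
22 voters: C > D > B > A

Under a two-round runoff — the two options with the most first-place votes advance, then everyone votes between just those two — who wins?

Round 1 first-place votes: C 22, D 11, B 7, A 26.
A and C advance.
Runoff: A is preferred to C by 26 voters; C by 40.
C wins the runoff.

C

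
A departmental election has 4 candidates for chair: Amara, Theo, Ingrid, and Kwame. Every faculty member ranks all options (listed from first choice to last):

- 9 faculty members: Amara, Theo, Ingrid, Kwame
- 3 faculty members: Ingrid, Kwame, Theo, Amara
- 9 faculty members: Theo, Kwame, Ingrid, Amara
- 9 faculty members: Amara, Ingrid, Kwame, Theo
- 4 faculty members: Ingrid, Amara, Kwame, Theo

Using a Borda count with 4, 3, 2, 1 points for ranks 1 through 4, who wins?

Amara: 9·4 + 3·1 + 9·1 + 9·4 + 4·3 = 96
Theo: 9·3 + 3·2 + 9·4 + 9·1 + 4·1 = 82
Ingrid: 9·2 + 3·4 + 9·2 + 9·3 + 4·4 = 91
Kwame: 9·1 + 3·3 + 9·3 + 9·2 + 4·2 = 71
Amara has the highest Borda score (96).

Amara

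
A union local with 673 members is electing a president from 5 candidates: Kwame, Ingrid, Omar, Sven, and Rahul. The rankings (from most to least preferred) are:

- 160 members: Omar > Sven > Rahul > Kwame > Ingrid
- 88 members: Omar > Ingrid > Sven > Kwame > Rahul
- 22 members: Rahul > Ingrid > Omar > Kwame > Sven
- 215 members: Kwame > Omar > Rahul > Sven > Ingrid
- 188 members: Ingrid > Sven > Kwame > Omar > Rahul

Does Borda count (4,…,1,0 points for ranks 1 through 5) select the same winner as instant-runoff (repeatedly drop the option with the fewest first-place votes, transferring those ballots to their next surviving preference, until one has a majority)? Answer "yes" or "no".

no

Borda — scores: Kwame 1506, Ingrid 1082, Omar 1869, Sven 1435, Rahul 838. Winner: Omar.
Instant-runoff — R1 Kwame 215, Ingrid 188, Omar 248, Sven 0, Rahul 22 (Sven out); R2 Kwame 215, Ingrid 188, Omar 248, Rahul 22 (Rahul out); R3 Kwame 215, Ingrid 210, Omar 248 (Ingrid out); R4 Kwame 403, Omar 270 (Kwame winner). Winner: Kwame.
The two methods disagree.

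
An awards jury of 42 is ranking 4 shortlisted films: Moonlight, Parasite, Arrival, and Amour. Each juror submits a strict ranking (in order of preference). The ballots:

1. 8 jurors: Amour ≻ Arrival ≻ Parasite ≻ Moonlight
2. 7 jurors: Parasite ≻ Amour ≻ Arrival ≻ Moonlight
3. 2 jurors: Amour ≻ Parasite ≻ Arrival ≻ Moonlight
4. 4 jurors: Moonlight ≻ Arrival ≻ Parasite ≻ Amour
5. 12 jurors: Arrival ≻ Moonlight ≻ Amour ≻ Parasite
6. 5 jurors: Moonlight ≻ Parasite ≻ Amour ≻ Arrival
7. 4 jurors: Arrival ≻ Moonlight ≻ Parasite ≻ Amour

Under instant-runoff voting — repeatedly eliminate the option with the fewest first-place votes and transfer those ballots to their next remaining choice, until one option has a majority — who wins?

Round 1: Moonlight 9, Parasite 7, Arrival 16, Amour 10. Eliminate Parasite.
Round 2: Moonlight 9, Arrival 16, Amour 17. Eliminate Moonlight.
Round 3: Arrival 20, Amour 22. Amour has a majority.

Amour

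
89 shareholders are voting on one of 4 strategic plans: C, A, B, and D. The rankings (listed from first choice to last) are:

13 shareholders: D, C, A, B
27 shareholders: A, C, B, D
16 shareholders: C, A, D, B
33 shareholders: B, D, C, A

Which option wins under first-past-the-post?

B

First-place votes: C 16, A 27, B 33, D 13.
B has the most first-place votes.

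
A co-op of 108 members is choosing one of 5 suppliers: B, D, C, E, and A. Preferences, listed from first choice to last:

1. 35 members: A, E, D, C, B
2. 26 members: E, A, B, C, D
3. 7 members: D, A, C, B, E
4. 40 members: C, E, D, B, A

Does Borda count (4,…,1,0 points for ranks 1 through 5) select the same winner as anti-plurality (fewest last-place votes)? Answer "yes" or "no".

Borda — scores: B 99, D 178, C 235, E 329, A 239. Winner: E.
Anti-plurality — last-place votes: B 35, D 26, C 0, E 7, A 40. Winner: C.
The two methods disagree.

no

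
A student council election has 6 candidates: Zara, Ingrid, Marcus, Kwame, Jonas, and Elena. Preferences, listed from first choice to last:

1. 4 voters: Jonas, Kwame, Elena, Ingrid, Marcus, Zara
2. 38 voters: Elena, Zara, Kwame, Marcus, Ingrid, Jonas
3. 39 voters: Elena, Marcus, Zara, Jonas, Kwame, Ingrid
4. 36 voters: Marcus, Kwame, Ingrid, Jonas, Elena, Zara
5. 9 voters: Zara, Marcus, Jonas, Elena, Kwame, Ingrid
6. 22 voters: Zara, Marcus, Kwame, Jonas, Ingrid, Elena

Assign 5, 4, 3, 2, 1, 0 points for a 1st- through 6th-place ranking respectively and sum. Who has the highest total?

Zara: 4·0 + 38·4 + 39·3 + 36·0 + 9·5 + 22·5 = 424
Ingrid: 4·2 + 38·1 + 39·0 + 36·3 + 9·0 + 22·1 = 176
Marcus: 4·1 + 38·2 + 39·4 + 36·5 + 9·4 + 22·4 = 540
Kwame: 4·4 + 38·3 + 39·1 + 36·4 + 9·1 + 22·3 = 388
Jonas: 4·5 + 38·0 + 39·2 + 36·2 + 9·3 + 22·2 = 241
Elena: 4·3 + 38·5 + 39·5 + 36·1 + 9·2 + 22·0 = 451
Marcus has the highest Borda score (540).

Marcus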